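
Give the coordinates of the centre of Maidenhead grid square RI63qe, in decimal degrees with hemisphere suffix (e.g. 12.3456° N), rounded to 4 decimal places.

6.8125° S, 173.3750° E

Field R=17, I=8: +17·20° lon, +8·10° lat → SW at lon 160°, lat -10°.
Square 6, 3: +6·2° lon, +3·1° lat → SW at lon 172°, lat -7°.
Subsquare q=16, e=4: +16·0.0833333° lon, +4·0.0416667° lat → SW at lon 173.333°, lat -6.83333°.
Cell spans 0.0833333° lon × 0.0416667° lat. Centre is SW corner plus half of each.
latitude 6.8125° S, longitude 173.3750° E.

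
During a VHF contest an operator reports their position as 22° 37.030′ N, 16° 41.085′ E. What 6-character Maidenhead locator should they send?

Shift to the Maidenhead origin (180°W, 90°S): lon 196.6848, lat 112.6172.
Field: lon ⌊196.6848/20⌋ = 9 → J; lat ⌊112.6172/10⌋ = 11 → L.
Square: lon ⌊16.6848/2⌋ = 8; lat ⌊2.6172/1⌋ = 2.
Subsquare: lon ⌊0.6848/0.0833333⌋ = 8 → i; lat ⌊0.6172/0.0416667⌋ = 14 → o.

JL82io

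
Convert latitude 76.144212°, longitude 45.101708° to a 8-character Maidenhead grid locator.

LQ26nd24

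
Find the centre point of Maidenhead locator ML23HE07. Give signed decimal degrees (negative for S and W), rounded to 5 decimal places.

23.19792, 64.58750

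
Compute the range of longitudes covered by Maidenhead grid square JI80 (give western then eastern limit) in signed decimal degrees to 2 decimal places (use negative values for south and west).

Field J=9, I=8: +9·20° lon, +8·10° lat → SW at lon 0°, lat -10°.
Square 8, 0: +8·2° lon, +0·1° lat → SW at lon 16°, lat -10°.
Cell spans 2° lon × 1° lat.
west 16.00, east 18.00.

16.00, 18.00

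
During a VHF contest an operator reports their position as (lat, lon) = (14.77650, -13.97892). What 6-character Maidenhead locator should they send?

IK34as

Add 180° to longitude and 90° to latitude: 166.0211, 104.7765.
Field: 166.0211/20 → 8 → I, 104.7765/10 → 10 → K; chars IK.
Square: 6.0211/2 → 3, 4.7765/1 → 4; chars 34.
Subsquare: 0.0211/0.0833333 → 0 → a, 0.7765/0.0416667 → 18 → s; chars as.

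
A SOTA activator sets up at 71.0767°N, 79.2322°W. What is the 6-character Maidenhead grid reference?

FQ01jb

Add 180° to longitude and 90° to latitude: 100.7678, 161.0767.
Field: 100.7678/20 → 5 → F, 161.0767/10 → 16 → Q; chars FQ.
Square: 0.7678/2 → 0, 1.0767/1 → 1; chars 01.
Subsquare: 0.7678/0.0833333 → 9 → j, 0.0767/0.0416667 → 1 → b; chars jb.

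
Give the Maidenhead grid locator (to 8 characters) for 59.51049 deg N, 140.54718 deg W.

BO99rm42

Shift to the Maidenhead origin (180°W, 90°S): lon 39.45282, lat 149.51049.
Field: 39.45282/20 → 1 → B, 149.51049/10 → 14 → O; chars BO.
Square: 19.45282/2 → 9, 9.51049/1 → 9; chars 99.
Subsquare: 1.45282/0.0833333 → 17 → r, 0.51049/0.0416667 → 12 → m; chars rm.
Extended square: 0.03615/0.00833333 → 4, 0.01049/0.00416667 → 2; chars 42.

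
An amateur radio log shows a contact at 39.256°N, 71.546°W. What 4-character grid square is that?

Offset from 180°W / 90°S: lon 108.45°, lat 129.26°.
Field: lon ⌊108.45/20⌋ = 5 → F; lat ⌊129.26/10⌋ = 12 → M.
Square: lon ⌊8.45/2⌋ = 4; lat ⌊9.26/1⌋ = 9.

FM49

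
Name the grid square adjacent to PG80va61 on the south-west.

PG80va50

Longitude extended square 6; −1 → 5.
Latitude extended square 1; −1 → 0.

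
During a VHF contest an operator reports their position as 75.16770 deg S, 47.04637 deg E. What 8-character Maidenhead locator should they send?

Shift to the Maidenhead origin (180°W, 90°S): lon 227.04637, lat 14.83230.
Field (20°×10°, letters A–R): lon ⌊227.04637/20⌋ = 11 → L; lat ⌊14.83230/10⌋ = 1 → B.
Square (2°×1°, digits 0–9): lon ⌊7.04637/2⌋ = 3; lat ⌊4.83230/1⌋ = 4.
Subsquare (5′×2.5′, letters a–x): lon ⌊1.04637/0.0833333⌋ = 12 → m; lat ⌊0.83230/0.0416667⌋ = 19 → t.
Extended square (30″×15″, digits 0–9): lon ⌊0.04637/0.00833333⌋ = 5; lat ⌊0.04063/0.00416667⌋ = 9.

LB34mt59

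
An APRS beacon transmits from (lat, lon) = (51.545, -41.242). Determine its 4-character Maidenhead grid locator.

GO91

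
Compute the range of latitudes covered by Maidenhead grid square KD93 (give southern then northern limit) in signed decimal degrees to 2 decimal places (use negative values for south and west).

-57.00, -56.00

Field K=10, D=3: +10·20° lon, +3·10° lat → SW at lon 20°, lat -60°.
Square 9, 3: +9·2° lon, +3·1° lat → SW at lon 38°, lat -57°.
Cell spans 2° lon × 1° lat.
south -57.00, north -56.00.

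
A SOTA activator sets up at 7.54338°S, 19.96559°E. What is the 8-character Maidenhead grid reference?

Offset from 180°W / 90°S: lon 199.96559°, lat 82.45662°.
Field (20°×10°, letters A–R): 199.96559/20 → 9 → J, 82.45662/10 → 8 → I; chars JI.
Square (2°×1°, digits 0–9): 19.96559/2 → 9, 2.45662/1 → 2; chars 92.
Subsquare (5′×2.5′, letters a–x): 1.96559/0.0833333 → 23 → x, 0.45662/0.0416667 → 10 → k; chars xk.
Extended square (30″×15″, digits 0–9): 0.04892/0.00833333 → 5, 0.03995/0.00416667 → 9; chars 59.

JI92xk59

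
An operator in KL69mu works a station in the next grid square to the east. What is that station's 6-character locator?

Longitude subsquare m = 12; +1 → 13 = n.
The latitude characters are unchanged.

KL69nu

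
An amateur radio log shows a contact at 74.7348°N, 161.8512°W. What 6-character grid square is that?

AQ94br

Add 180° to longitude and 90° to latitude: 18.1488, 164.7348.
Field: 18.1488/20 → 0 → A, 164.7348/10 → 16 → Q; chars AQ.
Square: 18.1488/2 → 9, 4.7348/1 → 4; chars 94.
Subsquare: 0.1488/0.0833333 → 1 → b, 0.7348/0.0416667 → 17 → r; chars br.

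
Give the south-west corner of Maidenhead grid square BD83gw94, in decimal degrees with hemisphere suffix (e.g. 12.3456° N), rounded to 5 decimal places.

56.06667° S, 143.42500° W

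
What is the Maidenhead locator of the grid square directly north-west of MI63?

MI54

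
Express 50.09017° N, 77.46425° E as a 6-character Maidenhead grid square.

MO80rc

Offset from 180°W / 90°S: lon 257.4642°, lat 140.0902°.
Field: lon ⌊257.4642/20⌋ = 12 → M; lat ⌊140.0902/10⌋ = 14 → O.
Square: lon ⌊17.4642/2⌋ = 8; lat ⌊0.0902/1⌋ = 0.
Subsquare: lon ⌊1.4642/0.0833333⌋ = 17 → r; lat ⌊0.0902/0.0416667⌋ = 2 → c.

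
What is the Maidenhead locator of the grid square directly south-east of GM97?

HM06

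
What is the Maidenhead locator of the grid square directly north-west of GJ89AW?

Longitude subsquare a = 0; −1 → -1, wraps to 23 = x, carry into square.
Longitude square 8; −1 → 7.
Latitude subsquare w = 22; +1 → 23 = x.

GJ79xx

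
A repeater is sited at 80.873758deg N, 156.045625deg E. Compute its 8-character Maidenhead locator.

Shift to the Maidenhead origin (180°W, 90°S): lon 336.04562, lat 170.87376.
Field: 336.04562/20 → 16 → Q, 170.87376/10 → 17 → R; chars QR.
Square: 16.04562/2 → 8, 0.87376/1 → 0; chars 80.
Subsquare: 0.04562/0.0833333 → 0 → a, 0.87376/0.0416667 → 20 → u; chars au.
Extended square: 0.04562/0.00833333 → 5, 0.04042/0.00416667 → 9; chars 59.

QR80au59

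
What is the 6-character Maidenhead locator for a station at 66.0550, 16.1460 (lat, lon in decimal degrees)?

JP86bb

Offset from 180°W / 90°S: lon 196.1460°, lat 156.0550°.
Field: 196.1460/20 → 9 → J, 156.0550/10 → 15 → P; chars JP.
Square: 16.1460/2 → 8, 6.0550/1 → 6; chars 86.
Subsquare: 0.1460/0.0833333 → 1 → b, 0.0550/0.0416667 → 1 → b; chars bb.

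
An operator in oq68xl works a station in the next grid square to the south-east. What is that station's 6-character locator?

OQ78ak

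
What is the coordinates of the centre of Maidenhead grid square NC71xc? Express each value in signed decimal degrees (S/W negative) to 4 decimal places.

-68.8958, 95.9583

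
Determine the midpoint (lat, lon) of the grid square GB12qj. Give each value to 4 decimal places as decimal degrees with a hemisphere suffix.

Field G=6, B=1: +6·20° lon, +1·10° lat → SW at lon -60°, lat -80°.
Square 1, 2: +1·2° lon, +2·1° lat → SW at lon -58°, lat -78°.
Subsquare q=16, j=9: +16·0.0833333° lon, +9·0.0416667° lat → SW at lon -56.6667°, lat -77.625°.
Cell spans 0.0833333° lon × 0.0416667° lat. Centre is SW corner plus half of each.
latitude 77.6042° S, longitude 56.6250° W.

77.6042° S, 56.6250° W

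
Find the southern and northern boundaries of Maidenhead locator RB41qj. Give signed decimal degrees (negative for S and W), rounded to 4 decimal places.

-78.6250, -78.5833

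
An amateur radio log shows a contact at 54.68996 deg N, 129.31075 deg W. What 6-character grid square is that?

CO54iq

Offset from 180°W / 90°S: lon 50.6892°, lat 144.6900°.
Field (20°×10°, letters A–R): 50.6892/20 → 2 → C, 144.6900/10 → 14 → O; chars CO.
Square (2°×1°, digits 0–9): 10.6892/2 → 5, 4.6900/1 → 4; chars 54.
Subsquare (5′×2.5′, letters a–x): 0.6892/0.0833333 → 8 → i, 0.6900/0.0416667 → 16 → q; chars iq.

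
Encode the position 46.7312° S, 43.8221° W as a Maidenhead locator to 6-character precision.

Add 180° to longitude and 90° to latitude: 136.1779, 43.2688.
Field: 136.1779/20 → 6 → G, 43.2688/10 → 4 → E; chars GE.
Square: 16.1779/2 → 8, 3.2688/1 → 3; chars 83.
Subsquare: 0.1779/0.0833333 → 2 → c, 0.2688/0.0416667 → 6 → g; chars cg.

GE83cg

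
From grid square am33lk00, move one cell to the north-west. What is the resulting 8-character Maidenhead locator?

AM33kk91

Longitude extended square 0; −1 → -1, wraps to 9, carry into subsquare.
Longitude subsquare l = 11; −1 → 10 = k.
Latitude extended square 0; +1 → 1.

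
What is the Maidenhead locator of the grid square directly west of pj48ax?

PJ38xx

Longitude subsquare a = 0; −1 → -1, wraps to 23 = x, carry into square.
Longitude square 4; −1 → 3.
The latitude characters are unchanged.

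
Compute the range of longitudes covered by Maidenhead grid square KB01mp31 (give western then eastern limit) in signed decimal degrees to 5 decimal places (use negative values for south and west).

21.02500, 21.03333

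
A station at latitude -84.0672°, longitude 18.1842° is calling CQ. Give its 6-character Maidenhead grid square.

JA95cw

Offset from 180°W / 90°S: lon 198.1842°, lat 5.9328°.
Field: 198.1842/20 → 9 → J, 5.9328/10 → 0 → A; chars JA.
Square: 18.1842/2 → 9, 5.9328/1 → 5; chars 95.
Subsquare: 0.1842/0.0833333 → 2 → c, 0.9328/0.0416667 → 22 → w; chars cw.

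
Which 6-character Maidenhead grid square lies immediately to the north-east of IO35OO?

IO35pp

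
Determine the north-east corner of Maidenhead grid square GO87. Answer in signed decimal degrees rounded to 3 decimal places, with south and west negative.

Field G=6, O=14: +6·20° lon, +14·10° lat → SW at lon -60°, lat 50°.
Square 8, 7: +8·2° lon, +7·1° lat → SW at lon -44°, lat 57°.
Cell spans 2° lon × 1° lat. NE corner is SW corner plus one full cell.
latitude 58.000, longitude -42.000.

58.000, -42.000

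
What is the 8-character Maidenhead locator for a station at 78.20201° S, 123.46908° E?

PB11rt61

Shift to the Maidenhead origin (180°W, 90°S): lon 303.46908, lat 11.79799.
Field: lon ⌊303.46908/20⌋ = 15 → P; lat ⌊11.79799/10⌋ = 1 → B.
Square: lon ⌊3.46908/2⌋ = 1; lat ⌊1.79799/1⌋ = 1.
Subsquare: lon ⌊1.46908/0.0833333⌋ = 17 → r; lat ⌊0.79799/0.0416667⌋ = 19 → t.
Extended square: lon ⌊0.05241/0.00833333⌋ = 6; lat ⌊0.00632/0.00416667⌋ = 1.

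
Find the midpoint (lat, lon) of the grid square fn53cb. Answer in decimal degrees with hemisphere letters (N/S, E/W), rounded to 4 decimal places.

Field F=5, N=13: +5·20° lon, +13·10° lat → SW at lon -80°, lat 40°.
Square 5, 3: +5·2° lon, +3·1° lat → SW at lon -70°, lat 43°.
Subsquare c=2, b=1: +2·0.0833333° lon, +1·0.0416667° lat → SW at lon -69.8333°, lat 43.0417°.
Cell spans 0.0833333° lon × 0.0416667° lat. Centre is SW corner plus half of each.
latitude 43.0625° N, longitude 69.7917° W.

43.0625° N, 69.7917° W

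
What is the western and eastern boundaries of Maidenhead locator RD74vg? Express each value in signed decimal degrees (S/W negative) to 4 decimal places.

175.7500, 175.8333

Field R=17, D=3: +17·20° lon, +3·10° lat → SW at lon 160°, lat -60°.
Square 7, 4: +7·2° lon, +4·1° lat → SW at lon 174°, lat -56°.
Subsquare v=21, g=6: +21·0.0833333° lon, +6·0.0416667° lat → SW at lon 175.75°, lat -55.75°.
Cell spans 0.0833333° lon × 0.0416667° lat.
west 175.7500, east 175.8333.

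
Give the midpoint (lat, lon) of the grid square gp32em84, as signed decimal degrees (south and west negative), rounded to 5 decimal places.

62.51875, -53.59583

Field G=6, P=15: +6·20° lon, +15·10° lat → SW at lon -60°, lat 60°.
Square 3, 2: +3·2° lon, +2·1° lat → SW at lon -54°, lat 62°.
Subsquare e=4, m=12: +4·0.0833333° lon, +12·0.0416667° lat → SW at lon -53.6667°, lat 62.5°.
Extended square 8, 4: +8·0.00833333° lon, +4·0.00416667° lat → SW at lon -53.6°, lat 62.5167°.
Cell spans 0.00833333° lon × 0.00416667° lat. Centre is SW corner plus half of each.
latitude 62.51875, longitude -53.59583.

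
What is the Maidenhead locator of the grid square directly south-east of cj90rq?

CJ90sp

Longitude subsquare r = 17; +1 → 18 = s.
Latitude subsquare q = 16; −1 → 15 = p.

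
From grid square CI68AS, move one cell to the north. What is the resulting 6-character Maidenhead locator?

CI68at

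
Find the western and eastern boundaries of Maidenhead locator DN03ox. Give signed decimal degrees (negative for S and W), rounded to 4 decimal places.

-118.8333, -118.7500

Field D=3, N=13: +3·20° lon, +13·10° lat → SW at lon -120°, lat 40°.
Square 0, 3: +0·2° lon, +3·1° lat → SW at lon -120°, lat 43°.
Subsquare o=14, x=23: +14·0.0833333° lon, +23·0.0416667° lat → SW at lon -118.833°, lat 43.9583°.
Cell spans 0.0833333° lon × 0.0416667° lat.
west -118.8333, east -118.7500.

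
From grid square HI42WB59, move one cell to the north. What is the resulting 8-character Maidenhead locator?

Latitude extended square 9; +1 → 10, wraps to 0, carry into subsquare.
Latitude subsquare b = 1; +1 → 2 = c.
The longitude characters are unchanged.

HI42wc50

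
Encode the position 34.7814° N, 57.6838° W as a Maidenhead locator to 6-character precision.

Shift to the Maidenhead origin (180°W, 90°S): lon 122.3162, lat 124.7814.
Field (20°×10°, letters A–R): lon ⌊122.3162/20⌋ = 6 → G; lat ⌊124.7814/10⌋ = 12 → M.
Square (2°×1°, digits 0–9): lon ⌊2.3162/2⌋ = 1; lat ⌊4.7814/1⌋ = 4.
Subsquare (5′×2.5′, letters a–x): lon ⌊0.3162/0.0833333⌋ = 3 → d; lat ⌊0.7814/0.0416667⌋ = 18 → s.

GM14ds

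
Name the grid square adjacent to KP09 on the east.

KP19

Longitude square 0; +1 → 1.
The latitude characters are unchanged.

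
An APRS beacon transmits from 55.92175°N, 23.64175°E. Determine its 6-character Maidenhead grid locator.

Add 180° to longitude and 90° to latitude: 203.6418, 145.9218.
Field: lon ⌊203.6418/20⌋ = 10 → K; lat ⌊145.9218/10⌋ = 14 → O.
Square: lon ⌊3.6418/2⌋ = 1; lat ⌊5.9218/1⌋ = 5.
Subsquare: lon ⌊1.6418/0.0833333⌋ = 19 → t; lat ⌊0.9218/0.0416667⌋ = 22 → w.

KO15tw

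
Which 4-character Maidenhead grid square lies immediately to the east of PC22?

PC32

Longitude square 2; +1 → 3.
The latitude characters are unchanged.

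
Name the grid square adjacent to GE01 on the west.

FE91

Longitude square 0; −1 → -1, wraps to 9, carry into field.
Longitude field G = 6; −1 → 5 = F.
The latitude characters are unchanged.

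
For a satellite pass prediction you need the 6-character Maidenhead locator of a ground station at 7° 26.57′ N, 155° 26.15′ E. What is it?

QJ77rk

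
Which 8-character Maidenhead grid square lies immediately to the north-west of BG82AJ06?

BG72xj97

Longitude extended square 0; −1 → -1, wraps to 9, carry into subsquare.
Longitude subsquare a = 0; −1 → -1, wraps to 23 = x, carry into square.
Longitude square 8; −1 → 7.
Latitude extended square 6; +1 → 7.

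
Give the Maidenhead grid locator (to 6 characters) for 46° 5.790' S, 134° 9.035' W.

Shift to the Maidenhead origin (180°W, 90°S): lon 45.8494, lat 43.9035.
Field: 45.8494/20 → 2 → C, 43.9035/10 → 4 → E; chars CE.
Square: 5.8494/2 → 2, 3.9035/1 → 3; chars 23.
Subsquare: 1.8494/0.0833333 → 22 → w, 0.9035/0.0416667 → 21 → v; chars wv.

CE23wv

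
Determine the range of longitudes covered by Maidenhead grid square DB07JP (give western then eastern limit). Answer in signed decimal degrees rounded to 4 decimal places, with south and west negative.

-119.2500, -119.1667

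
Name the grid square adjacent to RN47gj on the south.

RN47gi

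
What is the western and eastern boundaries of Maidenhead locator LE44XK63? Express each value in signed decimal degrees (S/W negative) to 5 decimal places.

49.96667, 49.97500

Field L=11, E=4: +11·20° lon, +4·10° lat → SW at lon 40°, lat -50°.
Square 4, 4: +4·2° lon, +4·1° lat → SW at lon 48°, lat -46°.
Subsquare x=23, k=10: +23·0.0833333° lon, +10·0.0416667° lat → SW at lon 49.9167°, lat -45.5833°.
Extended square 6, 3: +6·0.00833333° lon, +3·0.00416667° lat → SW at lon 49.9667°, lat -45.5708°.
Cell spans 0.00833333° lon × 0.00416667° lat.
west 49.96667, east 49.97500.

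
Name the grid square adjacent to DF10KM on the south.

Latitude subsquare m = 12; −1 → 11 = l.
The longitude characters are unchanged.

DF10kl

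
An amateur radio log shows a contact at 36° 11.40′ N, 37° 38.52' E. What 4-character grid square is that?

KM86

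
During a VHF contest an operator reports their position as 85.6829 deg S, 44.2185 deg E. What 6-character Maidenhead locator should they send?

LA24ch

Shift to the Maidenhead origin (180°W, 90°S): lon 224.2185, lat 4.3171.
Field: lon ⌊224.2185/20⌋ = 11 → L; lat ⌊4.3171/10⌋ = 0 → A.
Square: lon ⌊4.2185/2⌋ = 2; lat ⌊4.3171/1⌋ = 4.
Subsquare: lon ⌊0.2185/0.0833333⌋ = 2 → c; lat ⌊0.3171/0.0416667⌋ = 7 → h.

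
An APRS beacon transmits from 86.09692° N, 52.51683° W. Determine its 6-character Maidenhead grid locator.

GR36rc

Offset from 180°W / 90°S: lon 127.4832°, lat 176.0969°.
Field: lon ⌊127.4832/20⌋ = 6 → G; lat ⌊176.0969/10⌋ = 17 → R.
Square: lon ⌊7.4832/2⌋ = 3; lat ⌊6.0969/1⌋ = 6.
Subsquare: lon ⌊1.4832/0.0833333⌋ = 17 → r; lat ⌊0.0969/0.0416667⌋ = 2 → c.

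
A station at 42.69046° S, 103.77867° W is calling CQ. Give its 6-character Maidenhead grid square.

DE87ch

Shift to the Maidenhead origin (180°W, 90°S): lon 76.2213, lat 47.3095.
Field (20°×10°, letters A–R): 76.2213/20 → 3 → D, 47.3095/10 → 4 → E; chars DE.
Square (2°×1°, digits 0–9): 16.2213/2 → 8, 7.3095/1 → 7; chars 87.
Subsquare (5′×2.5′, letters a–x): 0.2213/0.0833333 → 2 → c, 0.3095/0.0416667 → 7 → h; chars ch.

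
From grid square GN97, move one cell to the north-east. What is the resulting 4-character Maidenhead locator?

HN08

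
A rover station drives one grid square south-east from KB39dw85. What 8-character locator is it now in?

KB39dw94

Longitude extended square 8; +1 → 9.
Latitude extended square 5; −1 → 4.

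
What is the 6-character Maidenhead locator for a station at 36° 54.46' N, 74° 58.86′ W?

FM26mv

Offset from 180°W / 90°S: lon 105.0190°, lat 126.9077°.
Field: lon ⌊105.0190/20⌋ = 5 → F; lat ⌊126.9077/10⌋ = 12 → M.
Square: lon ⌊5.0190/2⌋ = 2; lat ⌊6.9077/1⌋ = 6.
Subsquare: lon ⌊1.0190/0.0833333⌋ = 12 → m; lat ⌊0.9077/0.0416667⌋ = 21 → v.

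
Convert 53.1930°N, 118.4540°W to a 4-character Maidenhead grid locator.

DO03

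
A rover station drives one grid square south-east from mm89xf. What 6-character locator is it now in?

MM99ae

Longitude subsquare x = 23; +1 → 24, wraps to 0 = a, carry into square.
Longitude square 8; +1 → 9.
Latitude subsquare f = 5; −1 → 4 = e.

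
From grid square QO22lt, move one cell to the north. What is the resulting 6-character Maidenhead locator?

Latitude subsquare t = 19; +1 → 20 = u.
The longitude characters are unchanged.

QO22lu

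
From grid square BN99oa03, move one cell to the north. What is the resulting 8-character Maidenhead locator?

BN99oa04

Latitude extended square 3; +1 → 4.
The longitude characters are unchanged.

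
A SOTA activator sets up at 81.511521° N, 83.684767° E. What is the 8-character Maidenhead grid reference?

Offset from 180°W / 90°S: lon 263.68477°, lat 171.51152°.
Field: lon ⌊263.68477/20⌋ = 13 → N; lat ⌊171.51152/10⌋ = 17 → R.
Square: lon ⌊3.68477/2⌋ = 1; lat ⌊1.51152/1⌋ = 1.
Subsquare: lon ⌊1.68477/0.0833333⌋ = 20 → u; lat ⌊0.51152/0.0416667⌋ = 12 → m.
Extended square: lon ⌊0.01810/0.00833333⌋ = 2; lat ⌊0.01152/0.00416667⌋ = 2.

NR11um22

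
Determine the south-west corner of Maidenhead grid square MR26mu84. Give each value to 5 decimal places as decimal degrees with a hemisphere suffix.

86.85000° N, 65.06667° E

Field M=12, R=17: +12·20° lon, +17·10° lat → SW at lon 60°, lat 80°.
Square 2, 6: +2·2° lon, +6·1° lat → SW at lon 64°, lat 86°.
Subsquare m=12, u=20: +12·0.0833333° lon, +20·0.0416667° lat → SW at lon 65°, lat 86.8333°.
Extended square 8, 4: +8·0.00833333° lon, +4·0.00416667° lat → SW at lon 65.0667°, lat 86.85°.
latitude 86.85000° N, longitude 65.06667° E.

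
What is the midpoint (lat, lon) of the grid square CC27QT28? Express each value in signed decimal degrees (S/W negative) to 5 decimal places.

-62.17292, -134.64583

Field C=2, C=2: +2·20° lon, +2·10° lat → SW at lon -140°, lat -70°.
Square 2, 7: +2·2° lon, +7·1° lat → SW at lon -136°, lat -63°.
Subsquare q=16, t=19: +16·0.0833333° lon, +19·0.0416667° lat → SW at lon -134.667°, lat -62.2083°.
Extended square 2, 8: +2·0.00833333° lon, +8·0.00416667° lat → SW at lon -134.65°, lat -62.175°.
Cell spans 0.00833333° lon × 0.00416667° lat. Centre is SW corner plus half of each.
latitude -62.17292, longitude -134.64583.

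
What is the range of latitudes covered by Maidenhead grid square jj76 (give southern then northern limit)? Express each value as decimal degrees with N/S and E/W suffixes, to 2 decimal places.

Field J=9, J=9: +9·20° lon, +9·10° lat → SW at lon 0°, lat 0°.
Square 7, 6: +7·2° lon, +6·1° lat → SW at lon 14°, lat 6°.
Cell spans 2° lon × 1° lat.
south 6.00° N, north 7.00° N.

6.00° N, 7.00° N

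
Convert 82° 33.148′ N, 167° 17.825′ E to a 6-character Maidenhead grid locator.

RR32pn

Shift to the Maidenhead origin (180°W, 90°S): lon 347.2971, lat 172.5525.
Field: 347.2971/20 → 17 → R, 172.5525/10 → 17 → R; chars RR.
Square: 7.2971/2 → 3, 2.5525/1 → 2; chars 32.
Subsquare: 1.2971/0.0833333 → 15 → p, 0.5525/0.0416667 → 13 → n; chars pn.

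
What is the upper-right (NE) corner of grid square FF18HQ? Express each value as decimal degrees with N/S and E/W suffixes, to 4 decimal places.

Field F=5, F=5: +5·20° lon, +5·10° lat → SW at lon -80°, lat -40°.
Square 1, 8: +1·2° lon, +8·1° lat → SW at lon -78°, lat -32°.
Subsquare h=7, q=16: +7·0.0833333° lon, +16·0.0416667° lat → SW at lon -77.4167°, lat -31.3333°.
Cell spans 0.0833333° lon × 0.0416667° lat. NE corner is SW corner plus one full cell.
latitude 31.2917° S, longitude 77.3333° W.

31.2917° S, 77.3333° W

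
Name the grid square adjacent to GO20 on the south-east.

Longitude square 2; +1 → 3.
Latitude square 0; −1 → -1, wraps to 9, carry into field.
Latitude field O = 14; −1 → 13 = N.

GN39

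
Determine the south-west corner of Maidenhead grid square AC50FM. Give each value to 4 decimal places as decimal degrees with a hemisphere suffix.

Field A=0, C=2: +0·20° lon, +2·10° lat → SW at lon -180°, lat -70°.
Square 5, 0: +5·2° lon, +0·1° lat → SW at lon -170°, lat -70°.
Subsquare f=5, m=12: +5·0.0833333° lon, +12·0.0416667° lat → SW at lon -169.583°, lat -69.5°.
latitude 69.5000° S, longitude 169.5833° W.

69.5000° S, 169.5833° W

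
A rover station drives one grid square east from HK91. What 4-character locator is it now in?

IK01

Longitude square 9; +1 → 10, wraps to 0, carry into field.
Longitude field H = 7; +1 → 8 = I.
The latitude characters are unchanged.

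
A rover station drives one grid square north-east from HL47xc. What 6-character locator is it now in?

HL57ad

Longitude subsquare x = 23; +1 → 24, wraps to 0 = a, carry into square.
Longitude square 4; +1 → 5.
Latitude subsquare c = 2; +1 → 3 = d.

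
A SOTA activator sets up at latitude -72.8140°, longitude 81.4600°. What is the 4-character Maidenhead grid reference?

NB07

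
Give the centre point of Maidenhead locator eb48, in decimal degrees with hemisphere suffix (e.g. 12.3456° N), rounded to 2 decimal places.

Field E=4, B=1: +4·20° lon, +1·10° lat → SW at lon -100°, lat -80°.
Square 4, 8: +4·2° lon, +8·1° lat → SW at lon -92°, lat -72°.
Cell spans 2° lon × 1° lat. Centre is SW corner plus half of each.
latitude 71.50° S, longitude 91.00° W.

71.50° S, 91.00° W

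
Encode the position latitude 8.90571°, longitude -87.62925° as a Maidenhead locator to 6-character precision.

Shift to the Maidenhead origin (180°W, 90°S): lon 92.3708, lat 98.9057.
Field: 92.3708/20 → 4 → E, 98.9057/10 → 9 → J; chars EJ.
Square: 12.3708/2 → 6, 8.9057/1 → 8; chars 68.
Subsquare: 0.3708/0.0833333 → 4 → e, 0.9057/0.0416667 → 21 → v; chars ev.

EJ68ev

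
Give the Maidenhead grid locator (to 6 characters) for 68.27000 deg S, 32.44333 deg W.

HC31sr

Shift to the Maidenhead origin (180°W, 90°S): lon 147.5567, lat 21.7300.
Field: lon ⌊147.5567/20⌋ = 7 → H; lat ⌊21.7300/10⌋ = 2 → C.
Square: lon ⌊7.5567/2⌋ = 3; lat ⌊1.7300/1⌋ = 1.
Subsquare: lon ⌊1.5567/0.0833333⌋ = 18 → s; lat ⌊0.7300/0.0416667⌋ = 17 → r.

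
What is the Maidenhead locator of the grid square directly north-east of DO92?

EO03

Longitude square 9; +1 → 10, wraps to 0, carry into field.
Longitude field D = 3; +1 → 4 = E.
Latitude square 2; +1 → 3.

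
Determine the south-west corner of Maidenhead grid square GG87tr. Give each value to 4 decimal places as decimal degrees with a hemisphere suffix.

22.2917° S, 42.4167° W

Field G=6, G=6: +6·20° lon, +6·10° lat → SW at lon -60°, lat -30°.
Square 8, 7: +8·2° lon, +7·1° lat → SW at lon -44°, lat -23°.
Subsquare t=19, r=17: +19·0.0833333° lon, +17·0.0416667° lat → SW at lon -42.4167°, lat -22.2917°.
latitude 22.2917° S, longitude 42.4167° W.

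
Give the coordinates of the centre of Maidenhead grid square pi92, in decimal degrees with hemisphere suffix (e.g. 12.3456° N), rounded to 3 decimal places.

Field P=15, I=8: +15·20° lon, +8·10° lat → SW at lon 120°, lat -10°.
Square 9, 2: +9·2° lon, +2·1° lat → SW at lon 138°, lat -8°.
Cell spans 2° lon × 1° lat. Centre is SW corner plus half of each.
latitude 7.500° S, longitude 139.000° E.

7.500° S, 139.000° E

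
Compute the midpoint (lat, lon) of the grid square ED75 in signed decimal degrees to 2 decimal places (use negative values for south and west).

Field E=4, D=3: +4·20° lon, +3·10° lat → SW at lon -100°, lat -60°.
Square 7, 5: +7·2° lon, +5·1° lat → SW at lon -86°, lat -55°.
Cell spans 2° lon × 1° lat. Centre is SW corner plus half of each.
latitude -54.50, longitude -85.00.

-54.50, -85.00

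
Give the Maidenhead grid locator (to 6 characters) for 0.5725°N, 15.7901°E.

JJ70vn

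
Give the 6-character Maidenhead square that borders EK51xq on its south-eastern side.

EK61ap

Longitude subsquare x = 23; +1 → 24, wraps to 0 = a, carry into square.
Longitude square 5; +1 → 6.
Latitude subsquare q = 16; −1 → 15 = p.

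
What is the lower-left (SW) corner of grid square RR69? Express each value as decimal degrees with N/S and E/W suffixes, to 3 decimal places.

89.000° N, 172.000° E

Field R=17, R=17: +17·20° lon, +17·10° lat → SW at lon 160°, lat 80°.
Square 6, 9: +6·2° lon, +9·1° lat → SW at lon 172°, lat 89°.
latitude 89.000° N, longitude 172.000° E.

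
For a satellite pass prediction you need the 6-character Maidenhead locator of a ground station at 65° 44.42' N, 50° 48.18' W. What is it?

GP45or

Shift to the Maidenhead origin (180°W, 90°S): lon 129.1970, lat 155.7403.
Field: 129.1970/20 → 6 → G, 155.7403/10 → 15 → P; chars GP.
Square: 9.1970/2 → 4, 5.7403/1 → 5; chars 45.
Subsquare: 1.1970/0.0833333 → 14 → o, 0.7403/0.0416667 → 17 → r; chars or.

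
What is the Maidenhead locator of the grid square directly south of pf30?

PE39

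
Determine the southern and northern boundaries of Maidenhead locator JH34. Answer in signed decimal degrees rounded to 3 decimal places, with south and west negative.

-16.000, -15.000

Field J=9, H=7: +9·20° lon, +7·10° lat → SW at lon 0°, lat -20°.
Square 3, 4: +3·2° lon, +4·1° lat → SW at lon 6°, lat -16°.
Cell spans 2° lon × 1° lat.
south -16.000, north -15.000.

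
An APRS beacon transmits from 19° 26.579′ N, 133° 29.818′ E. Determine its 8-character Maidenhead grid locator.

Add 180° to longitude and 90° to latitude: 313.49697, 109.44298.
Field: lon ⌊313.49697/20⌋ = 15 → P; lat ⌊109.44298/10⌋ = 10 → K.
Square: lon ⌊13.49697/2⌋ = 6; lat ⌊9.44298/1⌋ = 9.
Subsquare: lon ⌊1.49697/0.0833333⌋ = 17 → r; lat ⌊0.44298/0.0416667⌋ = 10 → k.
Extended square: lon ⌊0.08030/0.00833333⌋ = 9; lat ⌊0.02632/0.00416667⌋ = 6.

PK69rk96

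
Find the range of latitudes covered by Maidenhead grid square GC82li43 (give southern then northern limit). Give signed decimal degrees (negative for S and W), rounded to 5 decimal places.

-67.65417, -67.65000

Field G=6, C=2: +6·20° lon, +2·10° lat → SW at lon -60°, lat -70°.
Square 8, 2: +8·2° lon, +2·1° lat → SW at lon -44°, lat -68°.
Subsquare l=11, i=8: +11·0.0833333° lon, +8·0.0416667° lat → SW at lon -43.0833°, lat -67.6667°.
Extended square 4, 3: +4·0.00833333° lon, +3·0.00416667° lat → SW at lon -43.05°, lat -67.6542°.
Cell spans 0.00833333° lon × 0.00416667° lat.
south -67.65417, north -67.65000.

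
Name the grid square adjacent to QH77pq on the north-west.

QH77or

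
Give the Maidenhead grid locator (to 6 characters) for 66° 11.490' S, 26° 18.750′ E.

KC33dt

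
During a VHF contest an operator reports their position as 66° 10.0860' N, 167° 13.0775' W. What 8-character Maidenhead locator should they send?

AP66je30

Add 180° to longitude and 90° to latitude: 12.78204, 156.16810.
Field (20°×10°, letters A–R): 12.78204/20 → 0 → A, 156.16810/10 → 15 → P; chars AP.
Square (2°×1°, digits 0–9): 12.78204/2 → 6, 6.16810/1 → 6; chars 66.
Subsquare (5′×2.5′, letters a–x): 0.78204/0.0833333 → 9 → j, 0.16810/0.0416667 → 4 → e; chars je.
Extended square (30″×15″, digits 0–9): 0.03204/0.00833333 → 3, 0.00143/0.00416667 → 0; chars 30.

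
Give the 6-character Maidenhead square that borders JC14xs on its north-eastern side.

JC24at

Longitude subsquare x = 23; +1 → 24, wraps to 0 = a, carry into square.
Longitude square 1; +1 → 2.
Latitude subsquare s = 18; +1 → 19 = t.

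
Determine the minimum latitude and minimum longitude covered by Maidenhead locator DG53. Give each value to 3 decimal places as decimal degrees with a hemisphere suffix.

Field D=3, G=6: +3·20° lon, +6·10° lat → SW at lon -120°, lat -30°.
Square 5, 3: +5·2° lon, +3·1° lat → SW at lon -110°, lat -27°.
latitude 27.000° S, longitude 110.000° W.

27.000° S, 110.000° W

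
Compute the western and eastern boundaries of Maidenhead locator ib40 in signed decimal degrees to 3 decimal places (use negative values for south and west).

Field I=8, B=1: +8·20° lon, +1·10° lat → SW at lon -20°, lat -80°.
Square 4, 0: +4·2° lon, +0·1° lat → SW at lon -12°, lat -80°.
Cell spans 2° lon × 1° lat.
west -12.000, east -10.000.

-12.000, -10.000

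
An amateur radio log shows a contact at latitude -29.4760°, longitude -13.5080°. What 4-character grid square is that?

IG30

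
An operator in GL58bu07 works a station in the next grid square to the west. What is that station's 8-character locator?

GL58au97

Longitude extended square 0; −1 → -1, wraps to 9, carry into subsquare.
Longitude subsquare b = 1; −1 → 0 = a.
The latitude characters are unchanged.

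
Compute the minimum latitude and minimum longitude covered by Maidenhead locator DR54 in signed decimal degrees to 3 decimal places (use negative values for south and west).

84.000, -110.000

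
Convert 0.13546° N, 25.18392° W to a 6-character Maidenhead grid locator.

Shift to the Maidenhead origin (180°W, 90°S): lon 154.8161, lat 90.1355.
Field (20°×10°, letters A–R): 154.8161/20 → 7 → H, 90.1355/10 → 9 → J; chars HJ.
Square (2°×1°, digits 0–9): 14.8161/2 → 7, 0.1355/1 → 0; chars 70.
Subsquare (5′×2.5′, letters a–x): 0.8161/0.0833333 → 9 → j, 0.1355/0.0416667 → 3 → d; chars jd.

HJ70jd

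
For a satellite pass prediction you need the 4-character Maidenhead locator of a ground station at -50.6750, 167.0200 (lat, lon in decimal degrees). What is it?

RD39

Offset from 180°W / 90°S: lon 347.02°, lat 39.33°.
Field: 347.02/20 → 17 → R, 39.33/10 → 3 → D; chars RD.
Square: 7.02/2 → 3, 9.33/1 → 9; chars 39.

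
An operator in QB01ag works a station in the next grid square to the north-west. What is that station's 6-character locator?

PB91xh

Longitude subsquare a = 0; −1 → -1, wraps to 23 = x, carry into square.
Longitude square 0; −1 → -1, wraps to 9, carry into field.
Longitude field Q = 16; −1 → 15 = P.
Latitude subsquare g = 6; +1 → 7 = h.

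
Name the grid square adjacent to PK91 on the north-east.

QK02

Longitude square 9; +1 → 10, wraps to 0, carry into field.
Longitude field P = 15; +1 → 16 = Q.
Latitude square 1; +1 → 2.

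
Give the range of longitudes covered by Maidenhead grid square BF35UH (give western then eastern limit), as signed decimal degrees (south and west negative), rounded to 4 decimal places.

-152.3333, -152.2500

Field B=1, F=5: +1·20° lon, +5·10° lat → SW at lon -160°, lat -40°.
Square 3, 5: +3·2° lon, +5·1° lat → SW at lon -154°, lat -35°.
Subsquare u=20, h=7: +20·0.0833333° lon, +7·0.0416667° lat → SW at lon -152.333°, lat -34.7083°.
Cell spans 0.0833333° lon × 0.0416667° lat.
west -152.3333, east -152.2500.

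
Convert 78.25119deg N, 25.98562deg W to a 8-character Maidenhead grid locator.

Add 180° to longitude and 90° to latitude: 154.01438, 168.25119.
Field: 154.01438/20 → 7 → H, 168.25119/10 → 16 → Q; chars HQ.
Square: 14.01438/2 → 7, 8.25119/1 → 8; chars 78.
Subsquare: 0.01438/0.0833333 → 0 → a, 0.25119/0.0416667 → 6 → g; chars ag.
Extended square: 0.01438/0.00833333 → 1, 0.00119/0.00416667 → 0; chars 10.

HQ78ag10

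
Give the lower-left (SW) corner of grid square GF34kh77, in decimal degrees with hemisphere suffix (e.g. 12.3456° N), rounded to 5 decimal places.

35.67917° S, 53.10833° W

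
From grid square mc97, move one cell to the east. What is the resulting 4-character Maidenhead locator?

Longitude square 9; +1 → 10, wraps to 0, carry into field.
Longitude field M = 12; +1 → 13 = N.
The latitude characters are unchanged.

NC07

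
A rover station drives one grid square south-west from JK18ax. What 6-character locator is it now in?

JK08xw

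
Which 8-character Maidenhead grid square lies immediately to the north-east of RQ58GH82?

Longitude extended square 8; +1 → 9.
Latitude extended square 2; +1 → 3.

RQ58gh93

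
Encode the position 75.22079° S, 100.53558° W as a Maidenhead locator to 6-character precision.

DB94rs

Shift to the Maidenhead origin (180°W, 90°S): lon 79.4644, lat 14.7792.
Field: 79.4644/20 → 3 → D, 14.7792/10 → 1 → B; chars DB.
Square: 19.4644/2 → 9, 4.7792/1 → 4; chars 94.
Subsquare: 1.4644/0.0833333 → 17 → r, 0.7792/0.0416667 → 18 → s; chars rs.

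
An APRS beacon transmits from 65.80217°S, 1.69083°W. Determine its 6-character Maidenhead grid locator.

IC94de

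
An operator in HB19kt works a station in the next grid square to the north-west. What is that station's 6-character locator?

Longitude subsquare k = 10; −1 → 9 = j.
Latitude subsquare t = 19; +1 → 20 = u.

HB19ju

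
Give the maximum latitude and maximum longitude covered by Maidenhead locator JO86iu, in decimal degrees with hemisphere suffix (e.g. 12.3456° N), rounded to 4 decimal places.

56.8750° N, 16.7500° E

Field J=9, O=14: +9·20° lon, +14·10° lat → SW at lon 0°, lat 50°.
Square 8, 6: +8·2° lon, +6·1° lat → SW at lon 16°, lat 56°.
Subsquare i=8, u=20: +8·0.0833333° lon, +20·0.0416667° lat → SW at lon 16.6667°, lat 56.8333°.
Cell spans 0.0833333° lon × 0.0416667° lat. NE corner is SW corner plus one full cell.
latitude 56.8750° N, longitude 16.7500° E.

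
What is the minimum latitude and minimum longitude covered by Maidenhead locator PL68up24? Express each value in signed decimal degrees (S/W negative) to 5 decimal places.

28.64167, 133.68333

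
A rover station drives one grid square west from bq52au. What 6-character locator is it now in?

Longitude subsquare a = 0; −1 → -1, wraps to 23 = x, carry into square.
Longitude square 5; −1 → 4.
The latitude characters are unchanged.

BQ42xu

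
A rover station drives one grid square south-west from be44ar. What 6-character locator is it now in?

BE34xq

Longitude subsquare a = 0; −1 → -1, wraps to 23 = x, carry into square.
Longitude square 4; −1 → 3.
Latitude subsquare r = 17; −1 → 16 = q.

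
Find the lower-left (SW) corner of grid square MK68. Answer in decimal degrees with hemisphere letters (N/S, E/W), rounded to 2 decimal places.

18.00° N, 72.00° E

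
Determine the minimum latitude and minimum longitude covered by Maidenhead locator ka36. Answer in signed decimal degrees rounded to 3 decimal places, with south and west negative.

-84.000, 26.000

Field K=10, A=0: +10·20° lon, +0·10° lat → SW at lon 20°, lat -90°.
Square 3, 6: +3·2° lon, +6·1° lat → SW at lon 26°, lat -84°.
latitude -84.000, longitude 26.000.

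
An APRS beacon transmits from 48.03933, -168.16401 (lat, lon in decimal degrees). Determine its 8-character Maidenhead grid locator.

AN58wa09

Shift to the Maidenhead origin (180°W, 90°S): lon 11.83599, lat 138.03933.
Field: 11.83599/20 → 0 → A, 138.03933/10 → 13 → N; chars AN.
Square: 11.83599/2 → 5, 8.03933/1 → 8; chars 58.
Subsquare: 1.83599/0.0833333 → 22 → w, 0.03933/0.0416667 → 0 → a; chars wa.
Extended square: 0.00266/0.00833333 → 0, 0.03933/0.00416667 → 9; chars 09.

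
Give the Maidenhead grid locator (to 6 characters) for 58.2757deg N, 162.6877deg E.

Shift to the Maidenhead origin (180°W, 90°S): lon 342.6877, lat 148.2757.
Field: 342.6877/20 → 17 → R, 148.2757/10 → 14 → O; chars RO.
Square: 2.6877/2 → 1, 8.2757/1 → 8; chars 18.
Subsquare: 0.6877/0.0833333 → 8 → i, 0.2757/0.0416667 → 6 → g; chars ig.

RO18ig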